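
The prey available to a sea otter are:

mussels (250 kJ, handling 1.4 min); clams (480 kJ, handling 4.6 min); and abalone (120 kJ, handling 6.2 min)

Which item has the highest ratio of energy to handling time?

mussels

Profitability E/h (kJ/min): mussels = 250/1.4 = 179, clams = 480/4.6 = 104, abalone = 120/6.2 = 19.4.
Ranked: mussels > clams > abalone.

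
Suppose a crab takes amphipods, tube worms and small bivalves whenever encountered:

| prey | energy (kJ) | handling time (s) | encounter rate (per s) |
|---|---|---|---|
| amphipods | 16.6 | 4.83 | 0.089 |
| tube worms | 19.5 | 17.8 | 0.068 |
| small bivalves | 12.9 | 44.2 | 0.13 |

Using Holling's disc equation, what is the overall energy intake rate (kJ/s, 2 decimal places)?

R = Σλ_iE_i / (1 + Σλ_ih_i)
Numerator: 0.089×16.6 + 0.068×19.5 + 0.13×12.9 = 4.48
Denominator: 1 + 0.089×4.83 + 0.068×17.8 + 0.13×44.2 = 8.386
R = 4.48/8.386 = 0.5343 kJ/s

0.53 kJ/s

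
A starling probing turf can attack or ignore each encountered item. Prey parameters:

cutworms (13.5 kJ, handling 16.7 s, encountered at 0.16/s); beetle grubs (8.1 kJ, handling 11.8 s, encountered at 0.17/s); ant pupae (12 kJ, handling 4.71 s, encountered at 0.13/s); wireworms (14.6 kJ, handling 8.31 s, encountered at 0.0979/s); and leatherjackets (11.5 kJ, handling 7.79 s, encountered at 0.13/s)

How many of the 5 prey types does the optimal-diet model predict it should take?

3

Profitabilities (E/h, kJ/s): ant pupae 2.55, wireworms 1.76, leatherjackets 1.48, cutworms 0.808, beetle grubs 0.686. Add prey in this order while the next type's profitability exceeds the intake rate on those already taken.
Rate on top 1: 0.9676. wireworms: 1.76 > 0.9676 → include.
Rate on top 2: 1.232. leatherjackets: 1.48 > 1.232 → include.
Rate on top 3: 1.304. cutworms: 0.808 < 1.304 → exclude; stop.
Optimal diet: ant pupae, wireworms, leatherjackets — 3 of 5 types.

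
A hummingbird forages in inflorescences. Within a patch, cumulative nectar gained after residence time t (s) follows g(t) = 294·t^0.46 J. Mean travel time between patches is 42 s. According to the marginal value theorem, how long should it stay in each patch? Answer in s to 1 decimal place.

35.8 s

By the marginal value theorem, leave when the instantaneous gain rate g'(t) equals the habitat-wide average g(t)/(T + t).
g'(t) = 0.46·294·t^-0.54. Setting 0.46·294·t^-0.54 = 294·t^0.46/(42+t) gives 0.46(42+t) = t, so 0.54·t = 0.46×42.
t* = 0.46×42/0.54 = 35.78 s.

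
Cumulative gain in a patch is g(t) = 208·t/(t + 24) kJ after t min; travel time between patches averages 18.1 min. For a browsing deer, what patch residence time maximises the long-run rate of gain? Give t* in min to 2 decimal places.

Maximise g(t)/(T+t): set derivative to zero → g'(t)(T+t) = g(t).
g'(t) = 208·24/(t + 24)². Setting 208·24/(t+24)² = 208t/[(t+24)(18.1+t)] gives 24(18.1+t) = t(t+24), so t² = 24×18.1 = 434.4.
t* = √434.4 = 20.84 min.

20.84 min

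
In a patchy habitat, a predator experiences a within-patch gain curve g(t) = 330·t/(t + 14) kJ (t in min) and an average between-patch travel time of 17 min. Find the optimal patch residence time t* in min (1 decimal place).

15.4 min

Optimal t* satisfies g'(t*) = g(t*)/(T + t*).
g'(t) = 330·14/(t + 14)². Setting 330·14/(t+14)² = 330t/[(t+14)(17+t)] gives 14(17+t) = t(t+14), so t² = 14×17 = 238.
t* = √238 = 15.43 min.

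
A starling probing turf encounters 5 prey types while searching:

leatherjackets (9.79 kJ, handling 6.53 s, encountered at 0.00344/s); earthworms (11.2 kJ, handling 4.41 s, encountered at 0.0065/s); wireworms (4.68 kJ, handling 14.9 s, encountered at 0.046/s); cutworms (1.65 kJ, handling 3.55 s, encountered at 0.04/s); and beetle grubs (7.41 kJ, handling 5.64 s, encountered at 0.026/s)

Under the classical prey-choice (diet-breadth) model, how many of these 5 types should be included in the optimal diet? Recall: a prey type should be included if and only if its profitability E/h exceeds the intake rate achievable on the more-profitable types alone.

E/h in descending order: earthworms 2.54, leatherjackets 1.5, beetle grubs 1.31, cutworms 0.465, wireworms 0.314 kJ/s. The optimal diet is the largest prefix of this list for which every included type satisfies E_i/h_i > R on the types above it.
Rate on top 1: 0.07077. leatherjackets: 1.5 > 0.07077 → include.
Rate on top 2: 0.1013. beetle grubs: 1.31 > 0.1013 → include.
Rate on top 3: 0.2497. cutworms: 0.465 > 0.2497 → include.
Rate on top 4: 0.2725. wireworms: 0.314 > 0.2725 → include.
Optimal diet: earthworms, leatherjackets, beetle grubs, cutworms, wireworms — 5 of 5 types.

5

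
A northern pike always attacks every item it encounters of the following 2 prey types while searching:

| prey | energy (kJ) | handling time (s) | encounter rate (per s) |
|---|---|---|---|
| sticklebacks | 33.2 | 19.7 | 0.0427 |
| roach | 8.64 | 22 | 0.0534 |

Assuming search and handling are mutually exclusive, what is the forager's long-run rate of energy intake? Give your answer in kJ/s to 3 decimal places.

R = (0.0427×33.2 + 0.0534×8.64) / (1 + 0.0427×19.7 + 0.0534×22) = 1.879/3.016 = 0.623 kJ/s.

0.623 kJ/s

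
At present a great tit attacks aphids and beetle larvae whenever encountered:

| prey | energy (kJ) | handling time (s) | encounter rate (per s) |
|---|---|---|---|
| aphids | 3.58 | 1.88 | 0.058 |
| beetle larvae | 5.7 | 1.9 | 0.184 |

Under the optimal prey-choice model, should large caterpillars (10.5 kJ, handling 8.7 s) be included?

Yes

Intake rate on the current diet: R = (0.058×3.58 + 0.184×5.7) / (1 + 0.058×1.88 + 0.184×1.9) = 1.256/1.459 = 0.8614 kJ/s.
Profitability of large caterpillars: 10.5/8.7 = 1.207 kJ/s.
1.207 > 0.8614, so adding large caterpillars raises the average — include it.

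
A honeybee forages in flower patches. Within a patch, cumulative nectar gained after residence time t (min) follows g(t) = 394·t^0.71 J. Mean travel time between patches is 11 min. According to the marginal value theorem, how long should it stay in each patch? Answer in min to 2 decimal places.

26.93 min

Optimal t* satisfies g'(t*) = g(t*)/(T + t*).
g'(t) = 0.71·394·t^-0.29. Setting 0.71·394·t^-0.29 = 394·t^0.71/(11+t) gives 0.71(11+t) = t, so 0.29·t = 0.71×11.
t* = 0.71×11/0.29 = 26.93 min.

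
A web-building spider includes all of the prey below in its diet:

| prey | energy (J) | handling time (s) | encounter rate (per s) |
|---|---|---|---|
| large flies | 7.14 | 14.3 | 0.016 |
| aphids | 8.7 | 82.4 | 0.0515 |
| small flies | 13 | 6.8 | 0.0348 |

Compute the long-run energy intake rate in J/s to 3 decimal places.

R = Σλ_iE_i / (1 + Σλ_ih_i)
Numerator: 0.016×7.14 + 0.0515×8.7 + 0.0348×13 = 1.015
Denominator: 1 + 0.016×14.3 + 0.0515×82.4 + 0.0348×6.8 = 5.709
R = 1.015/5.709 = 0.1777 J/s

0.178 J/s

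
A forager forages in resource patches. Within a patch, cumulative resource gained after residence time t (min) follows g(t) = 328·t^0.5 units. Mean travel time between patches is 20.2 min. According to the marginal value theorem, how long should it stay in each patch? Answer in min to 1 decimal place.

Maximise g(t)/(T+t): set derivative to zero → g'(t)(T+t) = g(t).
g'(t) = 0.5·328·t^-0.5. Setting 0.5·328·t^-0.5 = 328·t^0.5/(20.2+t) gives 0.5(20.2+t) = t, so 0.50·t = 0.5×20.2.
t* = 0.5×20.2/0.50 = 20.2 min.

20.2 min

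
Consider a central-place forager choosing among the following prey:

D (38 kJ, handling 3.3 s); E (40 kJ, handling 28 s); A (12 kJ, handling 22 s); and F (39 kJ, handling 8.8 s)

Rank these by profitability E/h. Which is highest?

D

Profitability E/h (kJ/s): D = 38/3.3 = 11.5, E = 40/28 = 1.43, A = 12/22 = 0.545, F = 39/8.8 = 4.43.
Ranked: D > F > E > A.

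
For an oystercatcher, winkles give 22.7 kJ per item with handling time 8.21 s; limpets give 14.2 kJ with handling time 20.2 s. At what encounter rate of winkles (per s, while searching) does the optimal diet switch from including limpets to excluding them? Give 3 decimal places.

0.042 per s

Drop limpets once their profitability E₂/h₂ falls below the rate achievable on winkles alone: E₂/h₂ = λE₁/(1 + λh₁).
Solve for λ: λE₁h₂ = E₂(1 + λh₁) → λ(E₁h₂ − E₂h₁) = E₂ → λ = E₂/(E₁h₂ − E₂h₁).
λ = 14.2/(22.7×20.2 − 14.2×8.21) = 14.2/342 = 0.04153 per s.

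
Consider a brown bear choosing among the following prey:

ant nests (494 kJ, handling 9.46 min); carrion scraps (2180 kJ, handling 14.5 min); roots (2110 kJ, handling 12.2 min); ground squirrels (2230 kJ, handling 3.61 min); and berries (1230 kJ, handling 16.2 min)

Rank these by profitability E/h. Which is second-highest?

roots

In descending order of E/h:
ground squirrels: 2230/3.61 = 618 kJ/min
roots: 2110/12.2 = 173 kJ/min
carrion scraps: 2180/14.5 = 150 kJ/min
berries: 1230/16.2 = 75.9 kJ/min
ant nests: 494/9.46 = 52.2 kJ/min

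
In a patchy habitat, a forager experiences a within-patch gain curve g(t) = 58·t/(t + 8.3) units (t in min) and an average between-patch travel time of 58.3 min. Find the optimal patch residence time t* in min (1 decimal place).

22.0 min

By the marginal value theorem, leave when the instantaneous gain rate g'(t) equals the habitat-wide average g(t)/(T + t).
g'(t) = 58·8.3/(t + 8.3)². Setting 58·8.3/(t+8.3)² = 58t/[(t+8.3)(58.3+t)] gives 8.3(58.3+t) = t(t+8.3), so t² = 8.3×58.3 = 483.9.
t* = √483.9 = 22 min.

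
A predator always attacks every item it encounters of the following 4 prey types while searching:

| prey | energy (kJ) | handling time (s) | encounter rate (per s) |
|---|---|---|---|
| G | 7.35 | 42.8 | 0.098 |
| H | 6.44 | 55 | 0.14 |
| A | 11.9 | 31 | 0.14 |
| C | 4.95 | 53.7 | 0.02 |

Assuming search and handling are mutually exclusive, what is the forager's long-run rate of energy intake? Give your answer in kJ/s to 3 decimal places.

Energy encountered per unit search time: 0.098×7.35 + 0.14×6.44 + 0.14×11.9 + 0.02×4.95 = 3.387 kJ/s.
Handling time per unit search time: 0.098×42.8 + 0.14×55 + 0.14×31 + 0.02×53.7 = 17.31.
Rate = 3.387/(1 + 17.31) = 0.185 kJ/s.

0.185 kJ/s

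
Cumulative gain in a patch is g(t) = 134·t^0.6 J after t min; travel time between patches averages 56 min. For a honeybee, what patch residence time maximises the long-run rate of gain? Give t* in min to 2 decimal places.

By the marginal value theorem, leave when the instantaneous gain rate g'(t) equals the habitat-wide average g(t)/(T + t).
g'(t) = 0.6·134·t^-0.4. Setting 0.6·134·t^-0.4 = 134·t^0.6/(56+t) gives 0.6(56+t) = t, so 0.40·t = 0.6×56.
t* = 0.6×56/0.40 = 84 min.

84.00 min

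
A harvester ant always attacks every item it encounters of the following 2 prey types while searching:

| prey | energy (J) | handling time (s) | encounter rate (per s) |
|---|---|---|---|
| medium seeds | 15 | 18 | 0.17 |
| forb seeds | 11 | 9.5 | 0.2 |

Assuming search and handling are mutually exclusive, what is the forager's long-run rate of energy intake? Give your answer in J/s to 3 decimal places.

R = (0.17×15 + 0.2×11) / (1 + 0.17×18 + 0.2×9.5) = 4.75/5.96 = 0.797 J/s.

0.797 J/s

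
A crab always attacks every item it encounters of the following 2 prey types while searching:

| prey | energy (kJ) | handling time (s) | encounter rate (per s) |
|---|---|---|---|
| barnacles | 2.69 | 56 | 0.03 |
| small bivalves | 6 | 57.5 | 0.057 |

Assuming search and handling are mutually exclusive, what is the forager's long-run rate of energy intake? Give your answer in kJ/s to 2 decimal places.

Energy encountered per unit search time: 0.03×2.69 + 0.057×6 = 0.4227 kJ/s.
Handling time per unit search time: 0.03×56 + 0.057×57.5 = 4.958.
Rate = 0.4227/(1 + 4.958) = 0.07095 kJ/s.

0.07 kJ/s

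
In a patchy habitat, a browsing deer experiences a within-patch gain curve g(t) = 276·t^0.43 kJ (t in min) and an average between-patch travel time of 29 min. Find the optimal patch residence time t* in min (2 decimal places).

21.88 min

By the marginal value theorem, leave when the instantaneous gain rate g'(t) equals the habitat-wide average g(t)/(T + t).
g'(t) = 0.43·276·t^-0.57. Setting 0.43·276·t^-0.57 = 276·t^0.43/(29+t) gives 0.43(29+t) = t, so 0.57·t = 0.43×29.
t* = 0.43×29/0.57 = 21.88 min.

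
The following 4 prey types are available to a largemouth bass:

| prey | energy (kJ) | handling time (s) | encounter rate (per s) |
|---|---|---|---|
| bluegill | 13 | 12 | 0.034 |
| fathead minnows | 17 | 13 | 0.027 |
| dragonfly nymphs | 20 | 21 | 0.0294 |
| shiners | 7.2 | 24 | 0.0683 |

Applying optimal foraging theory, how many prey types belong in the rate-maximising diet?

E/h in descending order: fathead minnows 1.31, bluegill 1.08, dragonfly nymphs 0.952, shiners 0.3 kJ/s. The optimal diet is the largest prefix of this list for which every included type satisfies E_i/h_i > R on the types above it.
Rate on top 1: 0.3397. bluegill: 1.08 > 0.3397 → include.
Rate on top 2: 0.5122. dragonfly nymphs: 0.952 > 0.5122 → include.
Rate on top 3: 0.6266. shiners: 0.3 < 0.6266 → exclude; stop.
Optimal diet: fathead minnows, bluegill, dragonfly nymphs — 3 of 4 types.

3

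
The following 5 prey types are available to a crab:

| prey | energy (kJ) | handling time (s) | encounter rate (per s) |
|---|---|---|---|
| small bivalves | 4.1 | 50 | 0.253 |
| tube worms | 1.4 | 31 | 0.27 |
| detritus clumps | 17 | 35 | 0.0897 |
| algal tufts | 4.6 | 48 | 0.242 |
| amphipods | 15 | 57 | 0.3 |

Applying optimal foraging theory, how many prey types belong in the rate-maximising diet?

1

E/h in descending order: detritus clumps 0.486, amphipods 0.263, algal tufts 0.0958, small bivalves 0.082, tube worms 0.0452 kJ/s. The optimal diet is the largest prefix of this list for which every included type satisfies E_i/h_i > R on the types above it.
Rate on top 1: 0.3684. amphipods: 0.263 < 0.3684 → exclude; stop.
Optimal diet: detritus clumps — 1 of 5 types.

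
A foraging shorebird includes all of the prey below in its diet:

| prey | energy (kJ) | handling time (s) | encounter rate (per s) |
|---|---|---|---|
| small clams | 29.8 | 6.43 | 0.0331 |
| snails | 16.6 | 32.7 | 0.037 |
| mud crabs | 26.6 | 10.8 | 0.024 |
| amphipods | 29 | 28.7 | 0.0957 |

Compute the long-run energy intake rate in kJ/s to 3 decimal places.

R = Σλ_iE_i / (1 + Σλ_ih_i)
Numerator: 0.0331×29.8 + 0.037×16.6 + 0.024×26.6 + 0.0957×29 = 5.014
Denominator: 1 + 0.0331×6.43 + 0.037×32.7 + 0.024×10.8 + 0.0957×28.7 = 5.429
R = 5.014/5.429 = 0.9237 kJ/s

0.924 kJ/s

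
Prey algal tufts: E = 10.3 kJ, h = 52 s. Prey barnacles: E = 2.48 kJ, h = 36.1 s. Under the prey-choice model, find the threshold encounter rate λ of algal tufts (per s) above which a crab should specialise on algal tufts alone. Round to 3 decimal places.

0.010 per s

Drop barnacles once their profitability E₂/h₂ falls below the rate achievable on algal tufts alone: E₂/h₂ = λE₁/(1 + λh₁).
Solve for λ: λE₁h₂ = E₂(1 + λh₁) → λ(E₁h₂ − E₂h₁) = E₂ → λ = E₂/(E₁h₂ − E₂h₁).
λ = 2.48/(10.3×36.1 − 2.48×52) = 2.48/242.9 = 0.01021 per s.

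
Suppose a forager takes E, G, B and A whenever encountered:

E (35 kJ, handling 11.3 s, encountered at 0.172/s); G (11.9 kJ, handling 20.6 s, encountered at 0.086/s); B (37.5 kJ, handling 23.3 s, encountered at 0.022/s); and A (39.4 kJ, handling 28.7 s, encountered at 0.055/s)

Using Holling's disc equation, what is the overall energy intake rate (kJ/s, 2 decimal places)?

1.47 kJ/s

R = Σλ_iE_i / (1 + Σλ_ih_i)
Numerator: 0.172×35 + 0.086×11.9 + 0.022×37.5 + 0.055×39.4 = 10.04
Denominator: 1 + 0.172×11.3 + 0.086×20.6 + 0.022×23.3 + 0.055×28.7 = 6.806
R = 10.04/6.806 = 1.474 kJ/s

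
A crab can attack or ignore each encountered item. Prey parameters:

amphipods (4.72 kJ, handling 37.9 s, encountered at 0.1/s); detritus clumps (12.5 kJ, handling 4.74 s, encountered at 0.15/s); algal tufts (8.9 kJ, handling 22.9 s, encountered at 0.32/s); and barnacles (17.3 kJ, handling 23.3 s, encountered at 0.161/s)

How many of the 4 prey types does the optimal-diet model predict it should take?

Rank by E/h (kJ/s): detritus clumps 2.64, barnacles 0.742, algal tufts 0.389, amphipods 0.125. Include each in turn until the next type's E/h falls below the running intake rate.
Rate on top 1: 1.096. barnacles: 0.742 < 1.096 → exclude; stop.
Optimal diet: detritus clumps — 1 of 4 types.

1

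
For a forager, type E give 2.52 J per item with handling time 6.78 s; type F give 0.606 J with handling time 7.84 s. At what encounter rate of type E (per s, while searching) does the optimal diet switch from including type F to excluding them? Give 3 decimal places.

0.039 per s

Drop type F once their profitability E₂/h₂ falls below the rate achievable on type E alone: E₂/h₂ = λE₁/(1 + λh₁).
Solve for λ: λE₁h₂ = E₂(1 + λh₁) → λ(E₁h₂ − E₂h₁) = E₂ → λ = E₂/(E₁h₂ − E₂h₁).
λ = 0.606/(2.52×7.84 − 0.606×6.78) = 0.606/15.65 = 0.03873 per s.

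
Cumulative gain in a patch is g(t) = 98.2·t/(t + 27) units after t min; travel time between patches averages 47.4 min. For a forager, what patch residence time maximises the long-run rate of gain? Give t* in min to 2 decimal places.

35.77 min

By the marginal value theorem, leave when the instantaneous gain rate g'(t) equals the habitat-wide average g(t)/(T + t).
g'(t) = 98.2·27/(t + 27)². Setting 98.2·27/(t+27)² = 98.2t/[(t+27)(47.4+t)] gives 27(47.4+t) = t(t+27), so t² = 27×47.4 = 1280.
t* = √1280 = 35.77 min.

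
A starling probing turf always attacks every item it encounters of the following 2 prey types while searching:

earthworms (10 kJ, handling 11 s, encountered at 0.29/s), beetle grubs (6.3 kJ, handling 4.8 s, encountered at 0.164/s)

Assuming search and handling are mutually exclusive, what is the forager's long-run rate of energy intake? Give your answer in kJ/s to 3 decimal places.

0.790 kJ/s

R = (0.29×10 + 0.164×6.3) / (1 + 0.29×11 + 0.164×4.8) = 3.933/4.977 = 0.7902 kJ/s.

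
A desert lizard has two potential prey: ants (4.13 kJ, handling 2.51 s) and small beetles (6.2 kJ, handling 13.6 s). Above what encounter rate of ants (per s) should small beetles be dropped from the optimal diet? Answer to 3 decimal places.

0.153 per s

At the threshold, the rate on ants alone equals the profitability of small beetles: λ·4.13/(1 + λ·2.51) = 6.2/13.6 = 0.4559.
Rearranging, λ(4.13 − 0.4559×2.51) = 0.4559, so λ = 0.4559/2.986 = 0.1527 per s.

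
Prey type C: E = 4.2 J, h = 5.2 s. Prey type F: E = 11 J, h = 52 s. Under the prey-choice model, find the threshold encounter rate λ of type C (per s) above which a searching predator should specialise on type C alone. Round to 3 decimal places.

0.068 per s

The zero-one rule: include type F iff E₂/h₂ > λE₁/(1+λh₁). Equality gives the switch point.
λE₁h₂ = E₂ + λE₂h₁ ⇒ λ = E₂/(E₁h₂ − E₂h₁) = 11/(218.4 − 57.2) = 0.06824 per s.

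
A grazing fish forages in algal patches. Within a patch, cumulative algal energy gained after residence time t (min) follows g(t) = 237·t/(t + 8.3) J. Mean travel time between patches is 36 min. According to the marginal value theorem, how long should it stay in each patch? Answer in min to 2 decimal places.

Optimal t* satisfies g'(t*) = g(t*)/(T + t*).
g'(t) = 237·8.3/(t + 8.3)². Setting 237·8.3/(t+8.3)² = 237t/[(t+8.3)(36+t)] gives 8.3(36+t) = t(t+8.3), so t² = 8.3×36 = 298.8.
t* = √298.8 = 17.29 min.

17.29 min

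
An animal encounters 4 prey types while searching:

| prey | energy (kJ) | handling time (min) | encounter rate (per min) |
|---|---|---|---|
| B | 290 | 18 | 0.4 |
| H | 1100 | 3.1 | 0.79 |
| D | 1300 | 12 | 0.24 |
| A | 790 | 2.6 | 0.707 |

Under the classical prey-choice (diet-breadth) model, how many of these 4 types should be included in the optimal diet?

Profitabilities (E/h, kJ/min): H 355, A 304, D 108, B 16.1. Add prey in this order while the next type's profitability exceeds the intake rate on those already taken.
Rate on top 1: 252. A: 304 > 252 → include.
Rate on top 2: 270. D: 108 < 270 → exclude; stop.
Optimal diet: H, A — 2 of 4 types.

2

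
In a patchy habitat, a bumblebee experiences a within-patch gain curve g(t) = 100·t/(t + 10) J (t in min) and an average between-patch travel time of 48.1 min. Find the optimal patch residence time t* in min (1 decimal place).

21.9 min

By the marginal value theorem, leave when the instantaneous gain rate g'(t) equals the habitat-wide average g(t)/(T + t).
g'(t) = 100·10/(t + 10)². Setting 100·10/(t+10)² = 100t/[(t+10)(48.1+t)] gives 10(48.1+t) = t(t+10), so t² = 10×48.1 = 481.
t* = √481 = 21.93 min.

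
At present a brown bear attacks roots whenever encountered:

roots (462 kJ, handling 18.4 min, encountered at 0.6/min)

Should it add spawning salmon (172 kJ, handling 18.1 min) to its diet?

Current rate: (0.6×462)/(1 + 0.6×18.4) = 23.02 kJ/min.
spawning salmon: E/h = 172/18.1 = 9.503 kJ/min.
9.503 < 23.02, so adding spawning salmon would lower the average — exclude it.

No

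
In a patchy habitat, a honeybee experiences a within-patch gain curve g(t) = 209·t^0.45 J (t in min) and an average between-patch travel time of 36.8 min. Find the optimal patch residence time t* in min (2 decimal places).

Optimal t* satisfies g'(t*) = g(t*)/(T + t*).
g'(t) = 0.45·209·t^-0.55. Setting 0.45·209·t^-0.55 = 209·t^0.45/(36.8+t) gives 0.45(36.8+t) = t, so 0.55·t = 0.45×36.8.
t* = 0.45×36.8/0.55 = 30.11 min.

30.11 min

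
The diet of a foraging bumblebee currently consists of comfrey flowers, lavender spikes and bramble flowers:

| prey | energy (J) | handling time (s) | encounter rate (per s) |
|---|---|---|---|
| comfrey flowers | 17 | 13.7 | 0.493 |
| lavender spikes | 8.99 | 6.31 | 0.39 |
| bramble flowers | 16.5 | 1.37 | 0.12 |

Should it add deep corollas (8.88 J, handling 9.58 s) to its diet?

Current rate: (0.493×17 + 0.39×8.99 + 0.12×16.5)/(1 + 0.493×13.7 + 0.39×6.31 + 0.12×1.37) = 1.336 J/s.
deep corollas: E/h = 8.88/9.58 = 0.9269 J/s.
0.9269 < 1.336, so adding deep corollas would lower the average — exclude it.

No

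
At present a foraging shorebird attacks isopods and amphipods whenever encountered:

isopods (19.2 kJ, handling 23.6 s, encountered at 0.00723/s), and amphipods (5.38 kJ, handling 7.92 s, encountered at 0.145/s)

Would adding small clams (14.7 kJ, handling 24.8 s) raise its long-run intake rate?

Intake rate on the current diet: R = (0.00723×19.2 + 0.145×5.38) / (1 + 0.00723×23.6 + 0.145×7.92) = 0.9189/2.319 = 0.3963 kJ/s.
small clams: E/h = 14.7/24.8 = 0.5927 kJ/s.
0.5927 > 0.3963, so adding small clams raises the average — include it.

Yes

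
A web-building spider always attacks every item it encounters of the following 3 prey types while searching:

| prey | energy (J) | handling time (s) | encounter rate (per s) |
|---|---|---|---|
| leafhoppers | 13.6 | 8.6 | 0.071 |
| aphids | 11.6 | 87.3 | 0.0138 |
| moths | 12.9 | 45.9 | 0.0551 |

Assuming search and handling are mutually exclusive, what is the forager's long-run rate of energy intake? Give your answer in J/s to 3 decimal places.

Energy encountered per unit search time: 0.071×13.6 + 0.0138×11.6 + 0.0551×12.9 = 1.836 J/s.
Handling time per unit search time: 0.071×8.6 + 0.0138×87.3 + 0.0551×45.9 = 4.344.
Rate = 1.836/(1 + 4.344) = 0.3436 J/s.

0.344 J/s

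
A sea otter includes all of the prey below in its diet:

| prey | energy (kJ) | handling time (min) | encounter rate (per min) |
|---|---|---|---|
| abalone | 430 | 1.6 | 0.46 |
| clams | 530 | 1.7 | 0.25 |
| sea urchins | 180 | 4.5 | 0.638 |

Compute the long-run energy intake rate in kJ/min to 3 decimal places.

88.462 kJ/min

R = (0.46×430 + 0.25×530 + 0.638×180) / (1 + 0.46×1.6 + 0.25×1.7 + 0.638×4.5) = 445.1/5.032 = 88.46 kJ/min.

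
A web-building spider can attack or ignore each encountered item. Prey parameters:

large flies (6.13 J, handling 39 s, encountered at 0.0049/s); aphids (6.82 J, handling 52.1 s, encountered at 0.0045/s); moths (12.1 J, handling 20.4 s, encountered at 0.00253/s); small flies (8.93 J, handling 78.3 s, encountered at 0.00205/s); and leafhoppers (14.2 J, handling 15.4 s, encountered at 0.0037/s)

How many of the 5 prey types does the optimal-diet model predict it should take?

5

Rank by E/h (J/s): leafhoppers 0.922, moths 0.593, large flies 0.157, aphids 0.131, small flies 0.114. Include each in turn until the next type's E/h falls below the running intake rate.
Rate on top 1: 0.04971. moths: 0.593 > 0.04971 → include.
Rate on top 2: 0.07501. large flies: 0.157 > 0.07501 → include.
Rate on top 3: 0.08709. aphids: 0.131 > 0.08709 → include.
Rate on top 4: 0.09379. small flies: 0.114 > 0.09379 → include.
Optimal diet: leafhoppers, moths, large flies, aphids, small flies — 5 of 5 types.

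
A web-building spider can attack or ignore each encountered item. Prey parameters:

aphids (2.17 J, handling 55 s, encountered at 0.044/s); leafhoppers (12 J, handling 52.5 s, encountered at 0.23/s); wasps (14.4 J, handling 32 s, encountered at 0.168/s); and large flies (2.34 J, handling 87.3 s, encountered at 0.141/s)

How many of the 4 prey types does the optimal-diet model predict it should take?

Rank by E/h (J/s): wasps 0.45, leafhoppers 0.229, aphids 0.0395, large flies 0.0268. Include each in turn until the next type's E/h falls below the running intake rate.
Rate on top 1: 0.3794. leafhoppers: 0.229 < 0.3794 → exclude; stop.
Optimal diet: wasps — 1 of 4 types.

1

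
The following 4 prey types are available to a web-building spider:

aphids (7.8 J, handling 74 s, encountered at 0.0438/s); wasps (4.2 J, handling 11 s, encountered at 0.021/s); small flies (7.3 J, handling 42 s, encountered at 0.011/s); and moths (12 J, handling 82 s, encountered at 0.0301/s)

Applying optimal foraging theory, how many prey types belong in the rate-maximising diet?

3

E/h in descending order: wasps 0.382, small flies 0.174, moths 0.146, aphids 0.105 J/s. The optimal diet is the largest prefix of this list for which every included type satisfies E_i/h_i > R on the types above it.
Rate on top 1: 0.07165. small flies: 0.174 > 0.07165 → include.
Rate on top 2: 0.09953. moths: 0.146 > 0.09953 → include.
Rate on top 3: 0.1273. aphids: 0.105 < 0.1273 → exclude; stop.
Optimal diet: wasps, small flies, moths — 3 of 4 types.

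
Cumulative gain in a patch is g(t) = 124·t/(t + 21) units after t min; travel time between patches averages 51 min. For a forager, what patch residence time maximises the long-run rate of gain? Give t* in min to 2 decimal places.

Maximise g(t)/(T+t): set derivative to zero → g'(t)(T+t) = g(t).
g'(t) = 124·21/(t + 21)². Setting 124·21/(t+21)² = 124t/[(t+21)(51+t)] gives 21(51+t) = t(t+21), so t² = 21×51 = 1071.
t* = √1071 = 32.73 min.

32.73 min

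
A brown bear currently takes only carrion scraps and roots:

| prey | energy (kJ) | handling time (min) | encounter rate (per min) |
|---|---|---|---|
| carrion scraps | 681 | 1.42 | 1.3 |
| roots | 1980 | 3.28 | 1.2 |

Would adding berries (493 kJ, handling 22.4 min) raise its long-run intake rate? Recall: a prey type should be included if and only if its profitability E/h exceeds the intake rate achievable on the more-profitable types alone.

No

Intake rate on the current diet: R = (1.3×681 + 1.2×1980) / (1 + 1.3×1.42 + 1.2×3.28) = 3261/6.782 = 480.9 kJ/min.
berries: E/h = 493/22.4 = 22.01 kJ/min.
22.01 < 480.9, so adding berries would lower the average — exclude it.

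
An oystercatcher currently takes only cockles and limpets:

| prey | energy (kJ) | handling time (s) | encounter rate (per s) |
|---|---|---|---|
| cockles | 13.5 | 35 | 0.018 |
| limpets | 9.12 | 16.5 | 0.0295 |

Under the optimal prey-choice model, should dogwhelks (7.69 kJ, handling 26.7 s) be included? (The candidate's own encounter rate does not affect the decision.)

Yes

Intake rate on the current diet: R = (0.018×13.5 + 0.0295×9.12) / (1 + 0.018×35 + 0.0295×16.5) = 0.512/2.117 = 0.2419 kJ/s.
Profitability of dogwhelks: 7.69/26.7 = 0.288 kJ/s.
0.288 > 0.2419, so adding dogwhelks raises the average — include it.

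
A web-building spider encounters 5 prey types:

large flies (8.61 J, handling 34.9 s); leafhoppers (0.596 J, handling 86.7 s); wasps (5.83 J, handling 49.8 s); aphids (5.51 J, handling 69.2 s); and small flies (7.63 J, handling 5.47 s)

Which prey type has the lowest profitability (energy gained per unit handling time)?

leafhoppers

In descending order of E/h:
small flies: 7.63/5.47 = 1.39 J/s
large flies: 8.61/34.9 = 0.247 J/s
wasps: 5.83/49.8 = 0.117 J/s
aphids: 5.51/69.2 = 0.0796 J/s
leafhoppers: 0.596/86.7 = 0.00687 J/s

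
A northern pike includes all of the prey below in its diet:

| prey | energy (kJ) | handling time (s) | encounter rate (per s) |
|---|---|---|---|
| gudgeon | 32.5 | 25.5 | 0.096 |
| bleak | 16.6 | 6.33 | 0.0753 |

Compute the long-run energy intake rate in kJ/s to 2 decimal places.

Energy encountered per unit search time: 0.096×32.5 + 0.0753×16.6 = 4.37 kJ/s.
Handling time per unit search time: 0.096×25.5 + 0.0753×6.33 = 2.925.
Rate = 4.37/(1 + 2.925) = 1.113 kJ/s.

1.11 kJ/s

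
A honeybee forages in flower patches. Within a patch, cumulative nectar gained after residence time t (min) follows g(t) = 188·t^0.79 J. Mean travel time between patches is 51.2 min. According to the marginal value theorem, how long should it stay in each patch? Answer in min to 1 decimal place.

Maximise g(t)/(T+t): set derivative to zero → g'(t)(T+t) = g(t).
g'(t) = 0.79·188·t^-0.21. Setting 0.79·188·t^-0.21 = 188·t^0.79/(51.2+t) gives 0.79(51.2+t) = t, so 0.21·t = 0.79×51.2.
t* = 0.79×51.2/0.21 = 192.6 min.

192.6 min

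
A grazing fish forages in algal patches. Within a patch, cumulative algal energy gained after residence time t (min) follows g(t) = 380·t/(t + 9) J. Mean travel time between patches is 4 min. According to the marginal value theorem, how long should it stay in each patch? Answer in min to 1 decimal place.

Optimal t* satisfies g'(t*) = g(t*)/(T + t*).
g'(t) = 380·9/(t + 9)². Setting 380·9/(t+9)² = 380t/[(t+9)(4+t)] gives 9(4+t) = t(t+9), so t² = 9×4 = 36.
t* = √36 = 6 min.

6.0 min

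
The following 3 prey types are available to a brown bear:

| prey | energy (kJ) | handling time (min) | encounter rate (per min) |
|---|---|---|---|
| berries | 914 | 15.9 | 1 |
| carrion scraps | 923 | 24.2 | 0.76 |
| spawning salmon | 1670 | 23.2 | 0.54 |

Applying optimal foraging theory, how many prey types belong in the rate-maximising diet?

1

Profitabilities (E/h, kJ/min): spawning salmon 72, berries 57.5, carrion scraps 38.1. Add prey in this order while the next type's profitability exceeds the intake rate on those already taken.
Rate on top 1: 66.66. berries: 57.5 < 66.66 → exclude; stop.
Optimal diet: spawning salmon — 1 of 3 types.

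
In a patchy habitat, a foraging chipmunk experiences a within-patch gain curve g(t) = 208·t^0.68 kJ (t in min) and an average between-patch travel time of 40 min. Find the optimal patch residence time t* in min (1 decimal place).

By the marginal value theorem, leave when the instantaneous gain rate g'(t) equals the habitat-wide average g(t)/(T + t).
g'(t) = 0.68·208·t^-0.32. Setting 0.68·208·t^-0.32 = 208·t^0.68/(40+t) gives 0.68(40+t) = t, so 0.32·t = 0.68×40.
t* = 0.68×40/0.32 = 85 min.

85.0 min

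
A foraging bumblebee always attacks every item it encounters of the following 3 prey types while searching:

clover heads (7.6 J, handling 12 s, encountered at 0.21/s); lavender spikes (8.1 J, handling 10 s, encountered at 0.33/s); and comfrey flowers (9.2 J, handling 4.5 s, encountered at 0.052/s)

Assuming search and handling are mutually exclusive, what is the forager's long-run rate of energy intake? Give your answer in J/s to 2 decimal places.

Energy encountered per unit search time: 0.21×7.6 + 0.33×8.1 + 0.052×9.2 = 4.747 J/s.
Handling time per unit search time: 0.21×12 + 0.33×10 + 0.052×4.5 = 6.054.
Rate = 4.747/(1 + 6.054) = 0.673 J/s.

0.67 J/s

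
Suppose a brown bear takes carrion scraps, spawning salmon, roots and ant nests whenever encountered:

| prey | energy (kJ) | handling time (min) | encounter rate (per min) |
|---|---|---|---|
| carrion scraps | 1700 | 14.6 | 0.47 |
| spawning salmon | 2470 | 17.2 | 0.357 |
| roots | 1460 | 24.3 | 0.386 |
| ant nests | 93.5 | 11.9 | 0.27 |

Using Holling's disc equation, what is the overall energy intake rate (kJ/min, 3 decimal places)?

R = Σλ_iE_i / (1 + Σλ_ih_i)
Numerator: 0.47×1700 + 0.357×2470 + 0.386×1460 + 0.27×93.5 = 2270
Denominator: 1 + 0.47×14.6 + 0.357×17.2 + 0.386×24.3 + 0.27×11.9 = 26.6
R = 2270/26.6 = 85.34 kJ/min

85.339 kJ/min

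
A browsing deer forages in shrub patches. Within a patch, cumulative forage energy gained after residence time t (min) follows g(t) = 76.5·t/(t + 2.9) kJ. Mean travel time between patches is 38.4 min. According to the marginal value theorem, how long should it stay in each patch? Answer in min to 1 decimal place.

Maximise g(t)/(T+t): set derivative to zero → g'(t)(T+t) = g(t).
g'(t) = 76.5·2.9/(t + 2.9)². Setting 76.5·2.9/(t+2.9)² = 76.5t/[(t+2.9)(38.4+t)] gives 2.9(38.4+t) = t(t+2.9), so t² = 2.9×38.4 = 111.4.
t* = √111.4 = 10.55 min.

10.6 min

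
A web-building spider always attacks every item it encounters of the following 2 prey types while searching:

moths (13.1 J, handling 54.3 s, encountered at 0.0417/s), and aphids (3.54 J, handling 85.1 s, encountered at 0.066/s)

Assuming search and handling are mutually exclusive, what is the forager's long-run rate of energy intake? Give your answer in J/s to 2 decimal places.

0.09 J/s

Energy encountered per unit search time: 0.0417×13.1 + 0.066×3.54 = 0.7799 J/s.
Handling time per unit search time: 0.0417×54.3 + 0.066×85.1 = 7.881.
Rate = 0.7799/(1 + 7.881) = 0.08782 J/s.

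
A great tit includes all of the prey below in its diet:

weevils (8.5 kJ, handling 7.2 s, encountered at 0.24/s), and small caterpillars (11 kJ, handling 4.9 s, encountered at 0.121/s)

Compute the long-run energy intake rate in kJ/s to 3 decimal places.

1.015 kJ/s

R = (0.24×8.5 + 0.121×11) / (1 + 0.24×7.2 + 0.121×4.9) = 3.371/3.321 = 1.015 kJ/s.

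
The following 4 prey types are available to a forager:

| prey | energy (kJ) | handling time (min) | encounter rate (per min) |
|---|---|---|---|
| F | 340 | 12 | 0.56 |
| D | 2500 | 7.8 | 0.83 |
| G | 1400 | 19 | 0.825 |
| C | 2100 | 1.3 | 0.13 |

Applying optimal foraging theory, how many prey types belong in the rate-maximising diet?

E/h in descending order: C 1.62e+03, D 321, G 73.7, F 28.3 kJ/min. The optimal diet is the largest prefix of this list for which every included type satisfies E_i/h_i > R on the types above it.
Rate on top 1: 233.5. D: 321 > 233.5 → include.
Rate on top 2: 307.2. G: 73.7 < 307.2 → exclude; stop.
Optimal diet: C, D — 2 of 4 types.

2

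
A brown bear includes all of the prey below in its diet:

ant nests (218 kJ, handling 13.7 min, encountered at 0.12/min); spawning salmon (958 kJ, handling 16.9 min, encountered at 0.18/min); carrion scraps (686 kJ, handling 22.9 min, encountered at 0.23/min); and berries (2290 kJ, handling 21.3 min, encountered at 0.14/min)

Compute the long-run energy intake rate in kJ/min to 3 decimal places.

48.581 kJ/min

Energy encountered per unit search time: 0.12×218 + 0.18×958 + 0.23×686 + 0.14×2290 = 677 kJ/min.
Handling time per unit search time: 0.12×13.7 + 0.18×16.9 + 0.23×22.9 + 0.14×21.3 = 12.93.
Rate = 677/(1 + 12.93) = 48.58 kJ/min.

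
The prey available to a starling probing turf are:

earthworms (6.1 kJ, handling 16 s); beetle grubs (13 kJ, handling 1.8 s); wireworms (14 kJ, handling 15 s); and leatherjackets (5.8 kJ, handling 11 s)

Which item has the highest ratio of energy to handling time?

In descending order of E/h:
beetle grubs: 13/1.8 = 7.22 kJ/s
wireworms: 14/15 = 0.933 kJ/s
leatherjackets: 5.8/11 = 0.527 kJ/s
earthworms: 6.1/16 = 0.381 kJ/s

beetle grubs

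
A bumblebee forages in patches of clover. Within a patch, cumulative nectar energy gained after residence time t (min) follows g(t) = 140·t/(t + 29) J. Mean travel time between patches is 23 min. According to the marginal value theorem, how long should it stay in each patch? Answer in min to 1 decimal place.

25.8 min

Maximise g(t)/(T+t): set derivative to zero → g'(t)(T+t) = g(t).
g'(t) = 140·29/(t + 29)². Setting 140·29/(t+29)² = 140t/[(t+29)(23+t)] gives 29(23+t) = t(t+29), so t² = 29×23 = 667.
t* = √667 = 25.83 min.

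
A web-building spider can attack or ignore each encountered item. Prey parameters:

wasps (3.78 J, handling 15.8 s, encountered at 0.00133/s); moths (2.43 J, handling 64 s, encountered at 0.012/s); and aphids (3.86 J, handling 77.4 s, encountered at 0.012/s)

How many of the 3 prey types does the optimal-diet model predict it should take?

Profitabilities (E/h, J/s): wasps 0.239, aphids 0.0499, moths 0.038. Add prey in this order while the next type's profitability exceeds the intake rate on those already taken.
Rate on top 1: 0.004924. aphids: 0.0499 > 0.004924 → include.
Rate on top 2: 0.02633. moths: 0.038 > 0.02633 → include.
Optimal diet: wasps, aphids, moths — 3 of 3 types.

3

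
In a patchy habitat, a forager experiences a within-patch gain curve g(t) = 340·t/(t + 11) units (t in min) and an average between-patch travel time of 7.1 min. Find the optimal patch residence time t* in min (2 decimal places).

By the marginal value theorem, leave when the instantaneous gain rate g'(t) equals the habitat-wide average g(t)/(T + t).
g'(t) = 340·11/(t + 11)². Setting 340·11/(t+11)² = 340t/[(t+11)(7.1+t)] gives 11(7.1+t) = t(t+11), so t² = 11×7.1 = 78.1.
t* = √78.1 = 8.837 min.

8.84 min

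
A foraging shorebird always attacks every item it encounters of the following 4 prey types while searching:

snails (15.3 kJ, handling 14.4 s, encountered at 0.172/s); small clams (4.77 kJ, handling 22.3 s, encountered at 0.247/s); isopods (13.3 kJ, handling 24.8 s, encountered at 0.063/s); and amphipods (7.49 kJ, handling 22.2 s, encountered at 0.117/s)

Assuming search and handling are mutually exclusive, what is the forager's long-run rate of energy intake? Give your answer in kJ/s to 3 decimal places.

R = Σλ_iE_i / (1 + Σλ_ih_i)
Numerator: 0.172×15.3 + 0.247×4.77 + 0.063×13.3 + 0.117×7.49 = 5.524
Denominator: 1 + 0.172×14.4 + 0.247×22.3 + 0.063×24.8 + 0.117×22.2 = 13.14
R = 5.524/13.14 = 0.4202 kJ/s

0.420 kJ/s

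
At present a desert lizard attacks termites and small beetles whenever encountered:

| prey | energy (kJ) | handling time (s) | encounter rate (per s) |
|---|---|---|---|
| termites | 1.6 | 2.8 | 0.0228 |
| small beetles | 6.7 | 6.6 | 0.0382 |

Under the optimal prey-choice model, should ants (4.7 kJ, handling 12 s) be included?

Yes

Current rate: (0.0228×1.6 + 0.0382×6.7)/(1 + 0.0228×2.8 + 0.0382×6.6) = 0.2222 kJ/s.
ants: E/h = 4.7/12 = 0.3917 kJ/s.
Since 0.3917 > R, including ants increases the long-run rate.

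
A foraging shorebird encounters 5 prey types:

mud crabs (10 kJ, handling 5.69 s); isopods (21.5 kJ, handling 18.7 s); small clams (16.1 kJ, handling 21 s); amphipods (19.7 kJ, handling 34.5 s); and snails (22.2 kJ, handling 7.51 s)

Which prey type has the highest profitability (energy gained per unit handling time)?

Profitability E/h (kJ/s): mud crabs = 10/5.69 = 1.76, isopods = 21.5/18.7 = 1.15, small clams = 16.1/21 = 0.767, amphipods = 19.7/34.5 = 0.571, snails = 22.2/7.51 = 2.96.
Ranked: snails > mud crabs > isopods > small clams > amphipods.

snails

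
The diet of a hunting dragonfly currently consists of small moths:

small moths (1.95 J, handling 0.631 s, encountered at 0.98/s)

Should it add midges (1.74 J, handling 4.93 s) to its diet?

No

On small moths alone, R = ΣλE/(1+Σλh) = 1.911/1.618 = 1.181 J/s.
midges: E/h = 1.74/4.93 = 0.3529 J/s.
Since 0.3529 < R, time spent handling midges is better spent searching.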